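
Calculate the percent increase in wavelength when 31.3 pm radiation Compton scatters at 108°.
10.1472%

Calculate the Compton shift:
Δλ = λ_C(1 - cos(108°))
Δλ = 2.4263 × (1 - cos(108°))
Δλ = 2.4263 × 1.3090
Δλ = 3.1761 pm

Percentage change:
(Δλ/λ₀) × 100 = (3.1761/31.3) × 100
= 10.1472%

(Intermediate values are shown rounded; full precision is carried through to the final answer.)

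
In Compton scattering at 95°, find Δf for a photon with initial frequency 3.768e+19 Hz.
9.382e+18 Hz (decrease)

Convert frequency to wavelength (c = 299792458 m/s):
λ₀ = c/f₀ = 299792458/3.768e+19 = 7.9562754e-12 m = 7.9563 pm

Calculate Compton shift:
Δλ = λ_C(1 - cos(95°)) = 2.6378 pm

Final wavelength:
λ' = λ₀ + Δλ = 7.9563 + 2.6378 = 10.5941 pm

Final frequency:
f' = c/λ' = 299792458/1.0594053e-11 = 2.8298185e+19 Hz

Frequency shift (decrease):
Δf = f₀ - f' = 3.768e+19 - 2.8298185e+19 = 9.382e+18 Hz

(Intermediate values are shown rounded; full precision is carried through to the final answer.)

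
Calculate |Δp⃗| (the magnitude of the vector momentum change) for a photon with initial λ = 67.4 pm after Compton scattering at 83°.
1.2831e-23 kg·m/s

Photon momentum magnitude is p = h/λ.

Initial momentum:
p₀ = h/λ = 6.6261e-34/6.7400e-11 = 9.8310e-24 kg·m/s

After scattering:
λ' = λ + Δλ = 67.4 + 2.1306 = 69.5306 pm
p' = h/λ' = 6.6261e-34/6.9531e-11 = 9.5297e-24 kg·m/s

Momentum is a vector; the scattered photon's direction makes angle θ = 83° with the incident direction. The magnitude of the vector change Δp⃗ = p⃗₀ − p⃗' is found from the law of cosines:
|Δp⃗|² = p₀² + p'² − 2p₀p'cos θ
|Δp⃗|² = (9.8310e-24)² + (9.5297e-24)² − 2·9.8310e-24·9.5297e-24·cos(83°)
|Δp⃗| = 1.2831e-23 kg·m/s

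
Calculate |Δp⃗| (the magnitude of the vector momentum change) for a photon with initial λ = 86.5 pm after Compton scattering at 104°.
1.1870e-23 kg·m/s

Photon momentum magnitude is p = h/λ.

Initial momentum:
p₀ = h/λ = 6.6261e-34/8.6500e-11 = 7.6602e-24 kg·m/s

After scattering:
λ' = λ + Δλ = 86.5 + 3.0133 = 89.5133 pm
p' = h/λ' = 6.6261e-34/8.9513e-11 = 7.4023e-24 kg·m/s

Momentum is a vector; the scattered photon's direction makes angle θ = 104° with the incident direction. The magnitude of the vector change Δp⃗ = p⃗₀ − p⃗' is found from the law of cosines:
|Δp⃗|² = p₀² + p'² − 2p₀p'cos θ
|Δp⃗|² = (7.6602e-24)² + (7.4023e-24)² − 2·7.6602e-24·7.4023e-24·cos(104°)
|Δp⃗| = 1.1870e-23 kg·m/s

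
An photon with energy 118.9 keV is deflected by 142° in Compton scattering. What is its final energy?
83.9667 keV

First convert energy to wavelength:
λ = hc/E, with hc ≈ 1239.842 keV·pm (i.e. 1239.842 eV·nm)

For E = 118.9 keV = 118900 eV:
λ = 1239.842 keV·pm / 118.9 keV
λ = 10.4276 pm

Calculate the Compton shift:
Δλ = λ_C(1 - cos(142°)) = 2.4263 × 1.7880
Δλ = 4.3383 pm

Final wavelength:
λ' = 10.4276 + 4.3383 = 14.7659 pm

Final energy:
E' = hc/λ' = 1239.842 / 14.7659 = 83.9667 keV

(Intermediate values are shown rounded; full precision is carried through to the final answer.)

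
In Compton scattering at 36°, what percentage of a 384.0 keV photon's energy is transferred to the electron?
0.1255 (or 12.55%)

Calculate initial and final photon energies:

Initial: E₀ = 384.0 keV → λ₀ = 3.2288 pm
Compton shift: Δλ = 0.4634 pm
Final wavelength: λ' = 3.6921 pm
Final energy: E' = 335.8059 keV

Fractional energy loss:
(E₀ - E')/E₀ = (384.0000 - 335.8059)/384.0000
= 48.1941/384.0000
= 0.1255
= 12.55%

(Intermediate values are shown rounded; full precision is carried through to the final answer.)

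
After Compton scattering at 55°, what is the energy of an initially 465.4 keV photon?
335.2128 keV

First convert energy to wavelength:
λ = hc/E, with hc ≈ 1239.842 keV·pm (i.e. 1239.842 eV·nm)

For E = 465.4 keV = 465400 eV:
λ = 1239.842 keV·pm / 465.4 keV
λ = 2.6640 pm

Calculate the Compton shift:
Δλ = λ_C(1 - cos(55°)) = 2.4263 × 0.4264
Δλ = 1.0346 pm

Final wavelength:
λ' = 2.6640 + 1.0346 = 3.6987 pm

Final energy:
E' = hc/λ' = 1239.842 / 3.6987 = 335.2128 keV

(Intermediate values are shown rounded; full precision is carried through to the final answer.)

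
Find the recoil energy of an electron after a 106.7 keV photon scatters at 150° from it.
29.9174 keV

By energy conservation: K_e = E_initial - E_final

First find the scattered photon energy:
Initial wavelength: λ = hc/E = 11.6199 pm
Compton shift: Δλ = λ_C(1 - cos(150°)) = 4.5276 pm
Final wavelength: λ' = 11.6199 + 4.5276 = 16.1474 pm
Final photon energy: E' = hc/λ' = 76.7826 keV

Electron kinetic energy:
K_e = E - E' = 106.7000 - 76.7826 = 29.9174 keV

(Intermediate values are shown rounded; full precision is carried through to the final answer.)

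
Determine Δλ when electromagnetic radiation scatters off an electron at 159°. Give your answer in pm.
4.6915 pm

Using the Compton scattering formula:
Δλ = λ_C(1 - cos θ)

where λ_C = h/(m_e·c) ≈ 2.4263 pm is the Compton wavelength of an electron.

For θ = 159°:
cos(159°) = -0.9336
1 - cos(159°) = 1.9336

Δλ = 2.4263 × 1.9336
Δλ = 4.6915 pm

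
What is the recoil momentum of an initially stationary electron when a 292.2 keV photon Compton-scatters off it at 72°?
1.6159e-22 kg·m/s

The electron is initially at rest, so by conservation of momentum:
p⃗_e = p⃗₀ − p⃗'  (incident photon momentum minus scattered photon momentum)

Photon momentum magnitudes (p = h/λ = E/c):
λ₀ = hc/E₀ = 4.2431 pm → p₀ = h/λ₀ = 1.5616e-22 kg·m/s
Δλ = λ_C(1 − cos 72°) = 1.6765 pm
λ' = 5.9197 pm → p' = h/λ' = 1.1193e-22 kg·m/s

The scattered photon makes angle θ = 72° with the incident direction, so by the law of cosines:
|p⃗_e|² = p₀² + p'² − 2p₀p'cos θ
|p⃗_e|² = (1.5616e-22)² + (1.1193e-22)² − 2·1.5616e-22·1.1193e-22·cos(72°)
|p⃗_e| = 1.6159e-22 kg·m/s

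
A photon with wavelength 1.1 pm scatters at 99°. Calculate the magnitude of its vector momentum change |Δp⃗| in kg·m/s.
6.5085e-22 kg·m/s

Photon momentum magnitude is p = h/λ.

Initial momentum:
p₀ = h/λ = 6.6261e-34/1.1000e-12 = 6.0237e-22 kg·m/s

After scattering:
λ' = λ + Δλ = 1.1 + 2.8059 = 3.9059 pm
p' = h/λ' = 6.6261e-34/3.9059e-12 = 1.6964e-22 kg·m/s

Momentum is a vector; the scattered photon's direction makes angle θ = 99° with the incident direction. The magnitude of the vector change Δp⃗ = p⃗₀ − p⃗' is found from the law of cosines:
|Δp⃗|² = p₀² + p'² − 2p₀p'cos θ
|Δp⃗|² = (6.0237e-22)² + (1.6964e-22)² − 2·6.0237e-22·1.6964e-22·cos(99°)
|Δp⃗| = 6.5085e-22 kg·m/s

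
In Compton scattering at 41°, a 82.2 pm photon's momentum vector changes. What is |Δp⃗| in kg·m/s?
5.6260e-24 kg·m/s

Photon momentum magnitude is p = h/λ.

Initial momentum:
p₀ = h/λ = 6.6261e-34/8.2200e-11 = 8.0609e-24 kg·m/s

After scattering:
λ' = λ + Δλ = 82.2 + 0.5952 = 82.7952 pm
p' = h/λ' = 6.6261e-34/8.2795e-11 = 8.0030e-24 kg·m/s

Momentum is a vector; the scattered photon's direction makes angle θ = 41° with the incident direction. The magnitude of the vector change Δp⃗ = p⃗₀ − p⃗' is found from the law of cosines:
|Δp⃗|² = p₀² + p'² − 2p₀p'cos θ
|Δp⃗|² = (8.0609e-24)² + (8.0030e-24)² − 2·8.0609e-24·8.0030e-24·cos(41°)
|Δp⃗| = 5.6260e-24 kg·m/s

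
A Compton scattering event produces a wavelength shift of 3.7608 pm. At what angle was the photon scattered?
123.37°

From the Compton formula Δλ = λ_C(1 - cos θ), we can solve for θ:

cos θ = 1 - Δλ/λ_C

Given:
- Δλ = 3.7608 pm
- λ_C = h/(m_e·c) ≈ 2.42631024 pm

cos θ = 1 - 3.7608/2.42631024
cos θ = 1 - 1.550008
cos θ = -0.550008

θ = arccos(-0.550008)
θ = 123.37°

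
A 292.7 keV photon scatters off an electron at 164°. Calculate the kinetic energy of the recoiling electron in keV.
154.8557 keV

By energy conservation: K_e = E_initial - E_final

First find the scattered photon energy:
Initial wavelength: λ = hc/E = 4.2359 pm
Compton shift: Δλ = λ_C(1 - cos(164°)) = 4.7586 pm
Final wavelength: λ' = 4.2359 + 4.7586 = 8.9945 pm
Final photon energy: E' = hc/λ' = 137.8443 keV

Electron kinetic energy:
K_e = E - E' = 292.7000 - 137.8443 = 154.8557 keV

(Intermediate values are shown rounded; full precision is carried through to the final answer.)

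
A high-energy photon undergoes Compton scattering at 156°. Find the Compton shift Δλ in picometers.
4.6429 pm

Using the Compton scattering formula:
Δλ = λ_C(1 - cos θ)

where λ_C = h/(m_e·c) ≈ 2.4263 pm is the Compton wavelength of an electron.

For θ = 156°:
cos(156°) = -0.9135
1 - cos(156°) = 1.9135

Δλ = 2.4263 × 1.9135
Δλ = 4.6429 pm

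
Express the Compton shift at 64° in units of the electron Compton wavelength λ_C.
0.5616 λ_C

The Compton shift formula is:
Δλ = λ_C(1 - cos θ)

Dividing both sides by λ_C:
Δλ/λ_C = 1 - cos θ

For θ = 64°:
Δλ/λ_C = 1 - cos(64°)
Δλ/λ_C = 1 - 0.4384
Δλ/λ_C = 0.5616

This means the shift is 0.5616 × λ_C = 1.3627 pm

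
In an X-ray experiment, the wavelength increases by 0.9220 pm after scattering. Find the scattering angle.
51.68°

From the Compton formula Δλ = λ_C(1 - cos θ), we can solve for θ:

cos θ = 1 - Δλ/λ_C

Given:
- Δλ = 0.9220 pm
- λ_C = h/(m_e·c) ≈ 2.42631024 pm

cos θ = 1 - 0.9220/2.42631024
cos θ = 1 - 0.380001
cos θ = 0.619999

θ = arccos(0.619999)
θ = 51.68°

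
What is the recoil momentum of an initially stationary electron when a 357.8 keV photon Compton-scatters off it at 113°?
2.4582e-22 kg·m/s

The electron is initially at rest, so by conservation of momentum:
p⃗_e = p⃗₀ − p⃗'  (incident photon momentum minus scattered photon momentum)

Photon momentum magnitudes (p = h/λ = E/c):
λ₀ = hc/E₀ = 3.4652 pm → p₀ = h/λ₀ = 1.9122e-22 kg·m/s
Δλ = λ_C(1 − cos 113°) = 3.3743 pm
λ' = 6.8395 pm → p' = h/λ' = 9.6879e-23 kg·m/s

The scattered photon makes angle θ = 113° with the incident direction, so by the law of cosines:
|p⃗_e|² = p₀² + p'² − 2p₀p'cos θ
|p⃗_e|² = (1.9122e-22)² + (9.6879e-23)² − 2·1.9122e-22·9.6879e-23·cos(113°)
|p⃗_e| = 2.4582e-22 kg·m/s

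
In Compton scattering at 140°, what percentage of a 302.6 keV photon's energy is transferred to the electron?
0.5112 (or 51.12%)

Calculate initial and final photon energies:

Initial: E₀ = 302.6 keV → λ₀ = 4.0973 pm
Compton shift: Δλ = 4.2850 pm
Final wavelength: λ' = 8.3823 pm
Final energy: E' = 147.9125 keV

Fractional energy loss:
(E₀ - E')/E₀ = (302.6000 - 147.9125)/302.6000
= 154.6875/302.6000
= 0.5112
= 51.12%

(Intermediate values are shown rounded; full precision is carried through to the final answer.)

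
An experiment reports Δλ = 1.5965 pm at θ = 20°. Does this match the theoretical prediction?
No, inconsistent

Calculate the expected shift for θ = 20°:

Δλ_expected = λ_C(1 - cos(20°))
Δλ_expected = 2.4263 × (1 - cos(20°))
Δλ_expected = 2.4263 × 0.0603
Δλ_expected = 0.1463 pm

Given shift: 1.5965 pm
Expected shift: 0.1463 pm
Difference: 1.4501 pm

The values do not match. The given shift corresponds to θ ≈ 70.0°, not 20°.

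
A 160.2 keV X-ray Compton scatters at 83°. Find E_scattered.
125.6178 keV

First convert energy to wavelength:
λ = hc/E, with hc ≈ 1239.842 keV·pm (i.e. 1239.842 eV·nm)

For E = 160.2 keV = 160200 eV:
λ = 1239.842 keV·pm / 160.2 keV
λ = 7.7393 pm

Calculate the Compton shift:
Δλ = λ_C(1 - cos(83°)) = 2.4263 × 0.8781
Δλ = 2.1306 pm

Final wavelength:
λ' = 7.7393 + 2.1306 = 9.8700 pm

Final energy:
E' = hc/λ' = 1239.842 / 9.8700 = 125.6178 keV

(Intermediate values are shown rounded; full precision is carried through to the final answer.)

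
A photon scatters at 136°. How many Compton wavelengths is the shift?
1.7193 λ_C

The Compton shift formula is:
Δλ = λ_C(1 - cos θ)

Dividing both sides by λ_C:
Δλ/λ_C = 1 - cos θ

For θ = 136°:
Δλ/λ_C = 1 - cos(136°)
Δλ/λ_C = 1 - -0.7193
Δλ/λ_C = 1.7193

This means the shift is 1.7193 × λ_C = 4.1717 pm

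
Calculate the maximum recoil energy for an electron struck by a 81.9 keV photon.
19.8803 keV

Maximum energy transfer occurs at θ = 180° (backscattering).

Initial photon: E₀ = 81.9 keV → λ₀ = 15.1385 pm

Maximum Compton shift (at 180°):
Δλ_max = 2λ_C = 2 × 2.4263 = 4.8526 pm

Final wavelength:
λ' = 15.1385 + 4.8526 = 19.9911 pm

Minimum photon energy (maximum energy to electron):
E'_min = hc/λ' = 62.0197 keV

Maximum electron kinetic energy:
K_max = E₀ - E'_min = 81.9000 - 62.0197 = 19.8803 keV

(Intermediate values are shown rounded; full precision is carried through to the final answer.)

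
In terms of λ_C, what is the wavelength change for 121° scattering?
1.5150 λ_C

The Compton shift formula is:
Δλ = λ_C(1 - cos θ)

Dividing both sides by λ_C:
Δλ/λ_C = 1 - cos θ

For θ = 121°:
Δλ/λ_C = 1 - cos(121°)
Δλ/λ_C = 1 - -0.5150
Δλ/λ_C = 1.5150

This means the shift is 1.5150 × λ_C = 3.6760 pm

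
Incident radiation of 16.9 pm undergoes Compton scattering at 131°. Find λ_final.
20.9181 pm

Using the Compton scattering formula:
λ' = λ + Δλ = λ + λ_C(1 - cos θ)

Given:
- Initial wavelength λ = 16.9 pm
- Scattering angle θ = 131°
- Compton wavelength λ_C ≈ 2.4263 pm

Calculate the shift:
Δλ = 2.4263 × (1 - cos(131°))
Δλ = 2.4263 × 1.6561
Δλ = 4.0181 pm

Final wavelength:
λ' = 16.9 + 4.0181 = 20.9181 pm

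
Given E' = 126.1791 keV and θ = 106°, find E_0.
184.2000 keV

Convert final energy to wavelength (hc ≈ 1239.842 keV·pm):
λ' = hc/E' = 1239.842 / 126.1791 = 9.8260 pm

Calculate the Compton shift:
Δλ = λ_C(1 - cos(106°))
Δλ = 2.4263 × (1 - cos(106°))
Δλ = 3.0951 pm

Initial wavelength:
λ = λ' - Δλ = 9.8260 - 3.0951 = 6.7310 pm

Initial energy:
E = hc/λ = 1239.842 / 6.7310 = 184.2000 keV

(Intermediate values are shown rounded; full precision is carried through to the final answer.)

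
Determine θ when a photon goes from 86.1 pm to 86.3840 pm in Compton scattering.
28.00°

First find the wavelength shift:
Δλ = λ' - λ = 86.3840 - 86.1 = 0.2840 pm

Using Δλ = λ_C(1 - cos θ), with λ_C = h/(m_e·c) ≈ 2.42631024 pm:
cos θ = 1 - Δλ/λ_C
cos θ = 1 - 0.2840/2.42631024
cos θ = 0.882950

θ = arccos(0.882950)
θ = 28.00°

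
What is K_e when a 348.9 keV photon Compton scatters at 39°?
46.0776 keV

By energy conservation: K_e = E_initial - E_final

First find the scattered photon energy:
Initial wavelength: λ = hc/E = 3.5536 pm
Compton shift: Δλ = λ_C(1 - cos(39°)) = 0.5407 pm
Final wavelength: λ' = 3.5536 + 0.5407 = 4.0943 pm
Final photon energy: E' = hc/λ' = 302.8224 keV

Electron kinetic energy:
K_e = E - E' = 348.9000 - 302.8224 = 46.0776 keV

(Intermediate values are shown rounded; full precision is carried through to the final answer.)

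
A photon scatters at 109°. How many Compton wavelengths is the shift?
1.3256 λ_C

The Compton shift formula is:
Δλ = λ_C(1 - cos θ)

Dividing both sides by λ_C:
Δλ/λ_C = 1 - cos θ

For θ = 109°:
Δλ/λ_C = 1 - cos(109°)
Δλ/λ_C = 1 - -0.3256
Δλ/λ_C = 1.3256

This means the shift is 1.3256 × λ_C = 3.2162 pm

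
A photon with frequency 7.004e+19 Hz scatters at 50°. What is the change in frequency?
1.179e+19 Hz (decrease)

Convert frequency to wavelength (c = 299792458 m/s):
λ₀ = c/f₀ = 299792458/7.004e+19 = 4.2803035e-12 m = 4.2803 pm

Calculate Compton shift:
Δλ = λ_C(1 - cos(50°)) = 0.8667 pm

Final wavelength:
λ' = λ₀ + Δλ = 4.2803 + 0.8667 = 5.1470 pm

Final frequency:
f' = c/λ' = 299792458/5.1470116e-12 = 5.8245926e+19 Hz

Frequency shift (decrease):
Δf = f₀ - f' = 7.004e+19 - 5.8245926e+19 = 1.179e+19 Hz

(Intermediate values are shown rounded; full precision is carried through to the final answer.)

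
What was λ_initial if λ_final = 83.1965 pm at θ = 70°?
81.6000 pm

From λ' = λ + Δλ, we have λ = λ' - Δλ

First calculate the Compton shift:
Δλ = λ_C(1 - cos θ)
Δλ = 2.4263 × (1 - cos(70°))
Δλ = 2.4263 × 0.6580
Δλ = 1.5965 pm

Initial wavelength:
λ = λ' - Δλ
λ = 83.1965 - 1.5965
λ = 81.6000 pm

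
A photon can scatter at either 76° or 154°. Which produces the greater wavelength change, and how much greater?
154° produces the larger shift by a factor of 2.505

Calculate both shifts using Δλ = λ_C(1 - cos θ):

For θ₁ = 76°:
Δλ₁ = 2.4263 × (1 - cos(76°))
Δλ₁ = 2.4263 × 0.7581
Δλ₁ = 1.8393 pm

For θ₂ = 154°:
Δλ₂ = 2.4263 × (1 - cos(154°))
Δλ₂ = 2.4263 × 1.8988
Δλ₂ = 4.6071 pm

The 154° angle produces the larger shift.
Ratio: 4.6071/1.8393 = 2.505

(Intermediate values are shown rounded; full precision is carried through to the final answer.)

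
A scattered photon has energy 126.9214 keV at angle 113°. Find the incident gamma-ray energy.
193.8999 keV

Convert final energy to wavelength (hc ≈ 1239.842 keV·pm):
λ' = hc/E' = 1239.842 / 126.9214 = 9.7686 pm

Calculate the Compton shift:
Δλ = λ_C(1 - cos(113°))
Δλ = 2.4263 × (1 - cos(113°))
Δλ = 3.3743 pm

Initial wavelength:
λ = λ' - Δλ = 9.7686 - 3.3743 = 6.3942 pm

Initial energy:
E = hc/λ = 1239.842 / 6.3942 = 193.8999 keV

(Intermediate values are shown rounded; full precision is carried through to the final answer.)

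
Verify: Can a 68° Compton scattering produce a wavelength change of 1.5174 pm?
Yes, consistent

Calculate the expected shift for θ = 68°:

Δλ_expected = λ_C(1 - cos(68°))
Δλ_expected = 2.4263 × (1 - cos(68°))
Δλ_expected = 2.4263 × 0.6254
Δλ_expected = 1.5174 pm

Given shift: 1.5174 pm
Expected shift: 1.5174 pm
Difference: 0.0000 pm

The values match. This is consistent with Compton scattering at the stated angle.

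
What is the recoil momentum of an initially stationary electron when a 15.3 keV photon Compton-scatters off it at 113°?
1.3366e-23 kg·m/s

The electron is initially at rest, so by conservation of momentum:
p⃗_e = p⃗₀ − p⃗'  (incident photon momentum minus scattered photon momentum)

Photon momentum magnitudes (p = h/λ = E/c):
λ₀ = hc/E₀ = 81.0354 pm → p₀ = h/λ₀ = 8.1768e-24 kg·m/s
Δλ = λ_C(1 − cos 113°) = 3.3743 pm
λ' = 84.4098 pm → p' = h/λ' = 7.8499e-24 kg·m/s

The scattered photon makes angle θ = 113° with the incident direction, so by the law of cosines:
|p⃗_e|² = p₀² + p'² − 2p₀p'cos θ
|p⃗_e|² = (8.1768e-24)² + (7.8499e-24)² − 2·8.1768e-24·7.8499e-24·cos(113°)
|p⃗_e| = 1.3366e-23 kg·m/s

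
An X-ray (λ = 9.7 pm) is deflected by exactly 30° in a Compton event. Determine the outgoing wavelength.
10.0251 pm

Using the Compton formula: λ' = λ + λ_C(1 − cos θ)

For θ = 30°, cos θ = √3/2 (exact) ≈ 0.8660, so:
1 − cos 30° = 1 − (√3/2) ≈ 0.1340

Δλ = λ_C × 0.1340 = 2.4263 × 0.1340 = 0.3251 pm

λ' = 9.7 + 0.3251 = 10.0251 pm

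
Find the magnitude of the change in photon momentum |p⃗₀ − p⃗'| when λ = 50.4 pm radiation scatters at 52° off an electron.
1.1424e-23 kg·m/s

Photon momentum magnitude is p = h/λ.

Initial momentum:
p₀ = h/λ = 6.6261e-34/5.0400e-11 = 1.3147e-23 kg·m/s

After scattering:
λ' = λ + Δλ = 50.4 + 0.9325 = 51.3325 pm
p' = h/λ' = 6.6261e-34/5.1333e-11 = 1.2908e-23 kg·m/s

Momentum is a vector; the scattered photon's direction makes angle θ = 52° with the incident direction. The magnitude of the vector change Δp⃗ = p⃗₀ − p⃗' is found from the law of cosines:
|Δp⃗|² = p₀² + p'² − 2p₀p'cos θ
|Δp⃗|² = (1.3147e-23)² + (1.2908e-23)² − 2·1.3147e-23·1.2908e-23·cos(52°)
|Δp⃗| = 1.1424e-23 kg·m/s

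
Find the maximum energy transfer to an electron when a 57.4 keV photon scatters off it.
10.5298 keV

Maximum energy transfer occurs at θ = 180° (backscattering).

Initial photon: E₀ = 57.4 keV → λ₀ = 21.6000 pm

Maximum Compton shift (at 180°):
Δλ_max = 2λ_C = 2 × 2.4263 = 4.8526 pm

Final wavelength:
λ' = 21.6000 + 4.8526 = 26.4527 pm

Minimum photon energy (maximum energy to electron):
E'_min = hc/λ' = 46.8702 keV

Maximum electron kinetic energy:
K_max = E₀ - E'_min = 57.4000 - 46.8702 = 10.5298 keV

(Intermediate values are shown rounded; full precision is carried through to the final answer.)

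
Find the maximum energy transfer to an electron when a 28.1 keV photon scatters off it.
2.7842 keV

Maximum energy transfer occurs at θ = 180° (backscattering).

Initial photon: E₀ = 28.1 keV → λ₀ = 44.1225 pm

Maximum Compton shift (at 180°):
Δλ_max = 2λ_C = 2 × 2.4263 = 4.8526 pm

Final wavelength:
λ' = 44.1225 + 4.8526 = 48.9751 pm

Minimum photon energy (maximum energy to electron):
E'_min = hc/λ' = 25.3158 keV

Maximum electron kinetic energy:
K_max = E₀ - E'_min = 28.1000 - 25.3158 = 2.7842 keV

(Intermediate values are shown rounded; full precision is carried through to the final answer.)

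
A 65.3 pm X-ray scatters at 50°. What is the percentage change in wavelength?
1.3273%

Calculate the Compton shift:
Δλ = λ_C(1 - cos(50°))
Δλ = 2.4263 × (1 - cos(50°))
Δλ = 2.4263 × 0.3572
Δλ = 0.8667 pm

Percentage change:
(Δλ/λ₀) × 100 = (0.8667/65.3) × 100
= 1.3273%

(Intermediate values are shown rounded; full precision is carried through to the final answer.)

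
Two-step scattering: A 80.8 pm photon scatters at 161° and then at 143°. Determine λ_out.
89.8845 pm

Apply Compton shift twice:

First scattering at θ₁ = 161°:
Δλ₁ = λ_C(1 - cos(161°))
Δλ₁ = 2.4263 × 1.9455
Δλ₁ = 4.7204 pm

After first scattering:
λ₁ = 80.8 + 4.7204 = 85.5204 pm

Second scattering at θ₂ = 143°:
Δλ₂ = λ_C(1 - cos(143°))
Δλ₂ = 2.4263 × 1.7986
Δλ₂ = 4.3640 pm

Final wavelength:
λ₂ = 85.5204 + 4.3640 = 89.8845 pm

Total shift: Δλ_total = 4.7204 + 4.3640 = 9.0845 pm

(Intermediate values are shown rounded; full precision is carried through to the final answer.)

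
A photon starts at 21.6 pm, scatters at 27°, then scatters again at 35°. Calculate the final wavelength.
22.3032 pm

Apply Compton shift twice:

First scattering at θ₁ = 27°:
Δλ₁ = λ_C(1 - cos(27°))
Δλ₁ = 2.4263 × 0.1090
Δλ₁ = 0.2645 pm

After first scattering:
λ₁ = 21.6 + 0.2645 = 21.8645 pm

Second scattering at θ₂ = 35°:
Δλ₂ = λ_C(1 - cos(35°))
Δλ₂ = 2.4263 × 0.1808
Δλ₂ = 0.4388 pm

Final wavelength:
λ₂ = 21.8645 + 0.4388 = 22.3032 pm

Total shift: Δλ_total = 0.2645 + 0.4388 = 0.7032 pm

(Intermediate values are shown rounded; full precision is carried through to the final answer.)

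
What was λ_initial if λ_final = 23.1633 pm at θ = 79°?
21.2000 pm

From λ' = λ + Δλ, we have λ = λ' - Δλ

First calculate the Compton shift:
Δλ = λ_C(1 - cos θ)
Δλ = 2.4263 × (1 - cos(79°))
Δλ = 2.4263 × 0.8092
Δλ = 1.9633 pm

Initial wavelength:
λ = λ' - Δλ
λ = 23.1633 - 1.9633
λ = 21.2000 pm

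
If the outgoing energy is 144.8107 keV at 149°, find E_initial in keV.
305.7000 keV

Convert final energy to wavelength (hc ≈ 1239.842 keV·pm):
λ' = hc/E' = 1239.842 / 144.8107 = 8.5618 pm

Calculate the Compton shift:
Δλ = λ_C(1 - cos(149°))
Δλ = 2.4263 × (1 - cos(149°))
Δλ = 4.5061 pm

Initial wavelength:
λ = λ' - Δλ = 8.5618 - 4.5061 = 4.0557 pm

Initial energy:
E = hc/λ = 1239.842 / 4.0557 = 305.7000 keV

(Intermediate values are shown rounded; full precision is carried through to the final answer.)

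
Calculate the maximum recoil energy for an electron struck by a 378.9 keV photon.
226.3010 keV

Maximum energy transfer occurs at θ = 180° (backscattering).

Initial photon: E₀ = 378.9 keV → λ₀ = 3.2722 pm

Maximum Compton shift (at 180°):
Δλ_max = 2λ_C = 2 × 2.4263 = 4.8526 pm

Final wavelength:
λ' = 3.2722 + 4.8526 = 8.1248 pm

Minimum photon energy (maximum energy to electron):
E'_min = hc/λ' = 152.5990 keV

Maximum electron kinetic energy:
K_max = E₀ - E'_min = 378.9000 - 152.5990 = 226.3010 keV

(Intermediate values are shown rounded; full precision is carried through to the final answer.)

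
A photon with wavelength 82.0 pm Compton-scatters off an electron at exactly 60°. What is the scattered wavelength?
83.2132 pm

Using the Compton formula: λ' = λ + λ_C(1 − cos θ)

For θ = 60°, cos θ = 1/2 (exact) = 0.5000, so:
1 − cos 60° = 1 − (1/2) = 0.5000

Δλ = λ_C × 0.5000 = 2.4263 × 0.5000 = 1.2132 pm

λ' = 82.0 + 1.2132 = 83.2132 pm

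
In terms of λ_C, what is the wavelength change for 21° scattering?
0.0664 λ_C

The Compton shift formula is:
Δλ = λ_C(1 - cos θ)

Dividing both sides by λ_C:
Δλ/λ_C = 1 - cos θ

For θ = 21°:
Δλ/λ_C = 1 - cos(21°)
Δλ/λ_C = 1 - 0.9336
Δλ/λ_C = 0.0664

This means the shift is 0.0664 × λ_C = 0.1612 pm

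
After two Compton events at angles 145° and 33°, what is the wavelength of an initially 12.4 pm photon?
17.2053 pm

Apply Compton shift twice:

First scattering at θ₁ = 145°:
Δλ₁ = λ_C(1 - cos(145°))
Δλ₁ = 2.4263 × 1.8192
Δλ₁ = 4.4138 pm

After first scattering:
λ₁ = 12.4 + 4.4138 = 16.8138 pm

Second scattering at θ₂ = 33°:
Δλ₂ = λ_C(1 - cos(33°))
Δλ₂ = 2.4263 × 0.1613
Δλ₂ = 0.3914 pm

Final wavelength:
λ₂ = 16.8138 + 0.3914 = 17.2053 pm

Total shift: Δλ_total = 4.4138 + 0.3914 = 4.8053 pm

(Intermediate values are shown rounded; full precision is carried through to the final answer.)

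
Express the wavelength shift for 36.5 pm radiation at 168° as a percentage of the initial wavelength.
13.1496%

Calculate the Compton shift:
Δλ = λ_C(1 - cos(168°))
Δλ = 2.4263 × (1 - cos(168°))
Δλ = 2.4263 × 1.9781
Δλ = 4.7996 pm

Percentage change:
(Δλ/λ₀) × 100 = (4.7996/36.5) × 100
= 13.1496%

(Intermediate values are shown rounded; full precision is carried through to the final answer.)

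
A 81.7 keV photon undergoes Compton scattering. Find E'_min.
61.9049 keV (at θ = 180°)

The scattered photon has minimum energy when its wavelength is maximum, i.e., when the Compton shift Δλ = λ_C(1 − cos θ) is maximum. This occurs at θ = 180° (backscattering), giving Δλ_max = 2λ_C = 4.8526 pm.

Initial wavelength: λ₀ = hc/E₀ = 15.1755 pm
Maximum final wavelength: λ'_max = λ₀ + 2λ_C = 15.1755 + 4.8526 = 20.0282 pm
Minimum final energy: E'_min = hc/λ'_max = 61.9049 keV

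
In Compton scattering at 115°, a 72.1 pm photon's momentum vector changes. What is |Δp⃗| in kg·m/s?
1.5149e-23 kg·m/s

Photon momentum magnitude is p = h/λ.

Initial momentum:
p₀ = h/λ = 6.6261e-34/7.2100e-11 = 9.1901e-24 kg·m/s

After scattering:
λ' = λ + Δλ = 72.1 + 3.4517 = 75.5517 pm
p' = h/λ' = 6.6261e-34/7.5552e-11 = 8.7702e-24 kg·m/s

Momentum is a vector; the scattered photon's direction makes angle θ = 115° with the incident direction. The magnitude of the vector change Δp⃗ = p⃗₀ − p⃗' is found from the law of cosines:
|Δp⃗|² = p₀² + p'² − 2p₀p'cos θ
|Δp⃗|² = (9.1901e-24)² + (8.7702e-24)² − 2·9.1901e-24·8.7702e-24·cos(115°)
|Δp⃗| = 1.5149e-23 kg·m/s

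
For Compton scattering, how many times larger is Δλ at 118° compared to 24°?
118° produces the larger shift by a factor of 16.997

Calculate both shifts using Δλ = λ_C(1 - cos θ):

For θ₁ = 24°:
Δλ₁ = 2.4263 × (1 - cos(24°))
Δλ₁ = 2.4263 × 0.0865
Δλ₁ = 0.2098 pm

For θ₂ = 118°:
Δλ₂ = 2.4263 × (1 - cos(118°))
Δλ₂ = 2.4263 × 1.4695
Δλ₂ = 3.5654 pm

The 118° angle produces the larger shift.
Ratio: 3.5654/0.2098 = 16.997

(Intermediate values are shown rounded; full precision is carried through to the final answer.)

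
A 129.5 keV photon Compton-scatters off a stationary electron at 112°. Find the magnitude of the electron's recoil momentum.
1.0043e-22 kg·m/s

The electron is initially at rest, so by conservation of momentum:
p⃗_e = p⃗₀ − p⃗'  (incident photon momentum minus scattered photon momentum)

Photon momentum magnitudes (p = h/λ = E/c):
λ₀ = hc/E₀ = 9.5741 pm → p₀ = h/λ₀ = 6.9209e-23 kg·m/s
Δλ = λ_C(1 − cos 112°) = 3.3352 pm
λ' = 12.9093 pm → p' = h/λ' = 5.1328e-23 kg·m/s

The scattered photon makes angle θ = 112° with the incident direction, so by the law of cosines:
|p⃗_e|² = p₀² + p'² − 2p₀p'cos θ
|p⃗_e|² = (6.9209e-23)² + (5.1328e-23)² − 2·6.9209e-23·5.1328e-23·cos(112°)
|p⃗_e| = 1.0043e-22 kg·m/s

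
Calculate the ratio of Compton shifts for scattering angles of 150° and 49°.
150° produces the larger shift by a factor of 5.425

Calculate both shifts using Δλ = λ_C(1 - cos θ):

For θ₁ = 49°:
Δλ₁ = 2.4263 × (1 - cos(49°))
Δλ₁ = 2.4263 × 0.3439
Δλ₁ = 0.8345 pm

For θ₂ = 150°:
Δλ₂ = 2.4263 × (1 - cos(150°))
Δλ₂ = 2.4263 × 1.8660
Δλ₂ = 4.5276 pm

The 150° angle produces the larger shift.
Ratio: 4.5276/0.8345 = 5.425

(Intermediate values are shown rounded; full precision is carried through to the final answer.)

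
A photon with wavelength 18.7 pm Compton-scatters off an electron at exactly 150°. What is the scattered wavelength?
23.2276 pm

Using the Compton formula: λ' = λ + λ_C(1 − cos θ)

For θ = 150°, cos θ = -√3/2 (exact) ≈ -0.8660, so:
1 − cos 150° = 1 − (-√3/2) ≈ 1.8660

Δλ = λ_C × 1.8660 = 2.4263 × 1.8660 = 4.5276 pm

λ' = 18.7 + 4.5276 = 23.2276 pm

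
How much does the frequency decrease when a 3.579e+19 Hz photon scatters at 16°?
3.971e+17 Hz (decrease)

Convert frequency to wavelength (c = 299792458 m/s):
λ₀ = c/f₀ = 299792458/3.579e+19 = 8.3764308e-12 m = 8.3764 pm

Calculate Compton shift:
Δλ = λ_C(1 - cos(16°)) = 0.0940 pm

Final wavelength:
λ' = λ₀ + Δλ = 8.3764 + 0.0940 = 8.4704 pm

Final frequency:
f' = c/λ' = 299792458/8.4704219e-12 = 3.5392860e+19 Hz

Frequency shift (decrease):
Δf = f₀ - f' = 3.579e+19 - 3.5392860e+19 = 3.971e+17 Hz

(Intermediate values are shown rounded; full precision is carried through to the final answer.)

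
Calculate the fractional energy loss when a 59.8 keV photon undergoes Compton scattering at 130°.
0.1612 (or 16.12%)

Calculate initial and final photon energies:

Initial: E₀ = 59.8 keV → λ₀ = 20.7331 pm
Compton shift: Δλ = 3.9859 pm
Final wavelength: λ' = 24.7191 pm
Final energy: E' = 50.1573 keV

Fractional energy loss:
(E₀ - E')/E₀ = (59.8000 - 50.1573)/59.8000
= 9.6427/59.8000
= 0.1612
= 16.12%

(Intermediate values are shown rounded; full precision is carried through to the final answer.)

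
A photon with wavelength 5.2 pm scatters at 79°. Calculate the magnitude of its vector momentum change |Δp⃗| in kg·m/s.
1.4246e-22 kg·m/s

Photon momentum magnitude is p = h/λ.

Initial momentum:
p₀ = h/λ = 6.6261e-34/5.2000e-12 = 1.2742e-22 kg·m/s

After scattering:
λ' = λ + Δλ = 5.2 + 1.9633 = 7.1633 pm
p' = h/λ' = 6.6261e-34/7.1633e-12 = 9.2500e-23 kg·m/s

Momentum is a vector; the scattered photon's direction makes angle θ = 79° with the incident direction. The magnitude of the vector change Δp⃗ = p⃗₀ − p⃗' is found from the law of cosines:
|Δp⃗|² = p₀² + p'² − 2p₀p'cos θ
|Δp⃗|² = (1.2742e-22)² + (9.2500e-23)² − 2·1.2742e-22·9.2500e-23·cos(79°)
|Δp⃗| = 1.4246e-22 kg·m/s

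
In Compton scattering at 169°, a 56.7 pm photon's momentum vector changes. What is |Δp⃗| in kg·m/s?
2.2356e-23 kg·m/s

Photon momentum magnitude is p = h/λ.

Initial momentum:
p₀ = h/λ = 6.6261e-34/5.6700e-11 = 1.1686e-23 kg·m/s

After scattering:
λ' = λ + Δλ = 56.7 + 4.8080 = 61.5080 pm
p' = h/λ' = 6.6261e-34/6.1508e-11 = 1.0773e-23 kg·m/s

Momentum is a vector; the scattered photon's direction makes angle θ = 169° with the incident direction. The magnitude of the vector change Δp⃗ = p⃗₀ − p⃗' is found from the law of cosines:
|Δp⃗|² = p₀² + p'² − 2p₀p'cos θ
|Δp⃗|² = (1.1686e-23)² + (1.0773e-23)² − 2·1.1686e-23·1.0773e-23·cos(169°)
|Δp⃗| = 2.2356e-23 kg·m/s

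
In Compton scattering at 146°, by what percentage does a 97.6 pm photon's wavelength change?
4.5469%

Calculate the Compton shift:
Δλ = λ_C(1 - cos(146°))
Δλ = 2.4263 × (1 - cos(146°))
Δλ = 2.4263 × 1.8290
Δλ = 4.4378 pm

Percentage change:
(Δλ/λ₀) × 100 = (4.4378/97.6) × 100
= 4.5469%

(Intermediate values are shown rounded; full precision is carried through to the final answer.)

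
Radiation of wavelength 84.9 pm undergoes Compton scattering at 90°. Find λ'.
87.3263 pm

Using the Compton formula: λ' = λ + λ_C(1 − cos θ)

For θ = 90°, cos θ = 0 (exact) = 0.0000, so:
1 − cos 90° = 1 − (0) = 1.0000

Δλ = λ_C × 1.0000 = 2.4263 × 1.0000 = 2.4263 pm

λ' = 84.9 + 2.4263 = 87.3263 pm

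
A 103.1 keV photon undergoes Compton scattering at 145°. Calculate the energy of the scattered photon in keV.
75.4187 keV

First convert energy to wavelength:
λ = hc/E, with hc ≈ 1239.842 keV·pm (i.e. 1239.842 eV·nm)

For E = 103.1 keV = 103100 eV:
λ = 1239.842 keV·pm / 103.1 keV
λ = 12.0256 pm

Calculate the Compton shift:
Δλ = λ_C(1 - cos(145°)) = 2.4263 × 1.8192
Δλ = 4.4138 pm

Final wavelength:
λ' = 12.0256 + 4.4138 = 16.4395 pm

Final energy:
E' = hc/λ' = 1239.842 / 16.4395 = 75.4187 keV

(Intermediate values are shown rounded; full precision is carried through to the final answer.)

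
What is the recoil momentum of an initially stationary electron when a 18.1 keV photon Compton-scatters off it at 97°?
1.4215e-23 kg·m/s

The electron is initially at rest, so by conservation of momentum:
p⃗_e = p⃗₀ − p⃗'  (incident photon momentum minus scattered photon momentum)

Photon momentum magnitudes (p = h/λ = E/c):
λ₀ = hc/E₀ = 68.4996 pm → p₀ = h/λ₀ = 9.6732e-24 kg·m/s
Δλ = λ_C(1 − cos 97°) = 2.7220 pm
λ' = 71.2216 pm → p' = h/λ' = 9.3035e-24 kg·m/s

The scattered photon makes angle θ = 97° with the incident direction, so by the law of cosines:
|p⃗_e|² = p₀² + p'² − 2p₀p'cos θ
|p⃗_e|² = (9.6732e-24)² + (9.3035e-24)² − 2·9.6732e-24·9.3035e-24·cos(97°)
|p⃗_e| = 1.4215e-23 kg·m/s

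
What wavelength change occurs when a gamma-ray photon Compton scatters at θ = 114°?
3.4132 pm

Using the Compton scattering formula:
Δλ = λ_C(1 - cos θ)

where λ_C = h/(m_e·c) ≈ 2.4263 pm is the Compton wavelength of an electron.

For θ = 114°:
cos(114°) = -0.4067
1 - cos(114°) = 1.4067

Δλ = 2.4263 × 1.4067
Δλ = 3.4132 pm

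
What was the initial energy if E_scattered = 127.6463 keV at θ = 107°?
188.5000 keV

Convert final energy to wavelength (hc ≈ 1239.842 keV·pm):
λ' = hc/E' = 1239.842 / 127.6463 = 9.7131 pm

Calculate the Compton shift:
Δλ = λ_C(1 - cos(107°))
Δλ = 2.4263 × (1 - cos(107°))
Δλ = 3.1357 pm

Initial wavelength:
λ = λ' - Δλ = 9.7131 - 3.1357 = 6.5774 pm

Initial energy:
E = hc/λ = 1239.842 / 6.5774 = 188.5000 keV

(Intermediate values are shown rounded; full precision is carried through to the final answer.)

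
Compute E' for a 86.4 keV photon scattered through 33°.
84.1058 keV

First convert energy to wavelength:
λ = hc/E, with hc ≈ 1239.842 keV·pm (i.e. 1239.842 eV·nm)

For E = 86.4 keV = 86400 eV:
λ = 1239.842 keV·pm / 86.4 keV
λ = 14.3500 pm

Calculate the Compton shift:
Δλ = λ_C(1 - cos(33°)) = 2.4263 × 0.1613
Δλ = 0.3914 pm

Final wavelength:
λ' = 14.3500 + 0.3914 = 14.7415 pm

Final energy:
E' = hc/λ' = 1239.842 / 14.7415 = 84.1058 keV

(Intermediate values are shown rounded; full precision is carried through to the final answer.)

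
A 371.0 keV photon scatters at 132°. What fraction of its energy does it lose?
0.5479 (or 54.79%)

Calculate initial and final photon energies:

Initial: E₀ = 371.0 keV → λ₀ = 3.3419 pm
Compton shift: Δλ = 4.0498 pm
Final wavelength: λ' = 7.3917 pm
Final energy: E' = 167.7339 keV

Fractional energy loss:
(E₀ - E')/E₀ = (371.0000 - 167.7339)/371.0000
= 203.2661/371.0000
= 0.5479
= 54.79%

(Intermediate values are shown rounded; full precision is carried through to the final answer.)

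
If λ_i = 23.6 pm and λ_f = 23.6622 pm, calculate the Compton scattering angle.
13.00°

First find the wavelength shift:
Δλ = λ' - λ = 23.6622 - 23.6 = 0.0622 pm

Using Δλ = λ_C(1 - cos θ), with λ_C = h/(m_e·c) ≈ 2.42631024 pm:
cos θ = 1 - Δλ/λ_C
cos θ = 1 - 0.0622/2.42631024
cos θ = 0.974364

θ = arccos(0.974364)
θ = 13.00°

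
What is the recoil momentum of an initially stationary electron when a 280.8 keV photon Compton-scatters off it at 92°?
1.8076e-22 kg·m/s

The electron is initially at rest, so by conservation of momentum:
p⃗_e = p⃗₀ − p⃗'  (incident photon momentum minus scattered photon momentum)

Photon momentum magnitudes (p = h/λ = E/c):
λ₀ = hc/E₀ = 4.4154 pm → p₀ = h/λ₀ = 1.5007e-22 kg·m/s
Δλ = λ_C(1 − cos 92°) = 2.5110 pm
λ' = 6.9264 pm → p' = h/λ' = 9.5664e-23 kg·m/s

The scattered photon makes angle θ = 92° with the incident direction, so by the law of cosines:
|p⃗_e|² = p₀² + p'² − 2p₀p'cos θ
|p⃗_e|² = (1.5007e-22)² + (9.5664e-23)² − 2·1.5007e-22·9.5664e-23·cos(92°)
|p⃗_e| = 1.8076e-22 kg·m/s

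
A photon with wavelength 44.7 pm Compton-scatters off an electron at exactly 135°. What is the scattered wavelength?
48.8420 pm

Using the Compton formula: λ' = λ + λ_C(1 − cos θ)

For θ = 135°, cos θ = -√2/2 (exact) ≈ -0.7071, so:
1 − cos 135° = 1 − (-√2/2) ≈ 1.7071

Δλ = λ_C × 1.7071 = 2.4263 × 1.7071 = 4.1420 pm

λ' = 44.7 + 4.1420 = 48.8420 pm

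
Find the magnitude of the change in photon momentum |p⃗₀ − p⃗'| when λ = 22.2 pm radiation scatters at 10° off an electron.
5.1986e-24 kg·m/s

Photon momentum magnitude is p = h/λ.

Initial momentum:
p₀ = h/λ = 6.6261e-34/2.2200e-11 = 2.9847e-23 kg·m/s

After scattering:
λ' = λ + Δλ = 22.2 + 0.0369 = 22.2369 pm
p' = h/λ' = 6.6261e-34/2.2237e-11 = 2.9798e-23 kg·m/s

Momentum is a vector; the scattered photon's direction makes angle θ = 10° with the incident direction. The magnitude of the vector change Δp⃗ = p⃗₀ − p⃗' is found from the law of cosines:
|Δp⃗|² = p₀² + p'² − 2p₀p'cos θ
|Δp⃗|² = (2.9847e-23)² + (2.9798e-23)² − 2·2.9847e-23·2.9798e-23·cos(10°)
|Δp⃗| = 5.1986e-24 kg·m/s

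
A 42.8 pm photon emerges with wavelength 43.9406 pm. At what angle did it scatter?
58.00°

First find the wavelength shift:
Δλ = λ' - λ = 43.9406 - 42.8 = 1.1406 pm

Using Δλ = λ_C(1 - cos θ), with λ_C = h/(m_e·c) ≈ 2.42631024 pm:
cos θ = 1 - Δλ/λ_C
cos θ = 1 - 1.1406/2.42631024
cos θ = 0.529903

θ = arccos(0.529903)
θ = 58.00°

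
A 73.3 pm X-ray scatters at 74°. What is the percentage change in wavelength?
2.3977%

Calculate the Compton shift:
Δλ = λ_C(1 - cos(74°))
Δλ = 2.4263 × (1 - cos(74°))
Δλ = 2.4263 × 0.7244
Δλ = 1.7575 pm

Percentage change:
(Δλ/λ₀) × 100 = (1.7575/73.3) × 100
= 2.3977%

(Intermediate values are shown rounded; full precision is carried through to the final answer.)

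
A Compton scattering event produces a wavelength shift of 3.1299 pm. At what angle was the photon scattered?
106.86°

From the Compton formula Δλ = λ_C(1 - cos θ), we can solve for θ:

cos θ = 1 - Δλ/λ_C

Given:
- Δλ = 3.1299 pm
- λ_C = h/(m_e·c) ≈ 2.42631024 pm

cos θ = 1 - 3.1299/2.42631024
cos θ = 1 - 1.289983
cos θ = -0.289983

θ = arccos(-0.289983)
θ = 106.86°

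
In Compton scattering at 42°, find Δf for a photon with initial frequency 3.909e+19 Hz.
2.938e+18 Hz (decrease)

Convert frequency to wavelength (c = 299792458 m/s):
λ₀ = c/f₀ = 299792458/3.909e+19 = 7.6692877e-12 m = 7.6693 pm

Calculate Compton shift:
Δλ = λ_C(1 - cos(42°)) = 0.6232 pm

Final wavelength:
λ' = λ₀ + Δλ = 7.6693 + 0.6232 = 8.2925 pm

Final frequency:
f' = c/λ' = 299792458/8.2924981e-12 = 3.6152249e+19 Hz

Frequency shift (decrease):
Δf = f₀ - f' = 3.909e+19 - 3.6152249e+19 = 2.938e+18 Hz

(Intermediate values are shown rounded; full precision is carried through to the final answer.)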